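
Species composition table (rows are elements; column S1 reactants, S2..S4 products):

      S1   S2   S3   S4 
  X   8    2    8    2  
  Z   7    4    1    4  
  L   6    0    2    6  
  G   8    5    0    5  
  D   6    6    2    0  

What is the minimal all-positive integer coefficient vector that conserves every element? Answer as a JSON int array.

X: 5·8 = 40 | 4·2+3·8+4·2 = 40
Z: 5·7 = 35 | 4·4+3·1+4·4 = 35
L: 5·6 = 30 | 4·0+3·2+4·6 = 30
G: 5·8 = 40 | 4·5+3·0+4·5 = 40
D: 5·6 = 30 | 4·6+3·2+4·0 = 30
gcd(5,4,3,4) = 1

Coefficients: [5, 4, 3, 4]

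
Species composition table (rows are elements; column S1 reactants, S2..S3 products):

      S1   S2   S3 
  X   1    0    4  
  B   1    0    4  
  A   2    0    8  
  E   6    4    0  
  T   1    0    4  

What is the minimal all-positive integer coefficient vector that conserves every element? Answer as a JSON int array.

Coefficients: [4, 6, 1]

X: 4·1 = 4 | 6·0+1·4 = 4
B: 4·1 = 4 | 6·0+1·4 = 4
A: 4·2 = 8 | 6·0+1·8 = 8
E: 4·6 = 24 | 6·4+1·0 = 24
T: 4·1 = 4 | 6·0+1·4 = 4
gcd(4,6,1) = 1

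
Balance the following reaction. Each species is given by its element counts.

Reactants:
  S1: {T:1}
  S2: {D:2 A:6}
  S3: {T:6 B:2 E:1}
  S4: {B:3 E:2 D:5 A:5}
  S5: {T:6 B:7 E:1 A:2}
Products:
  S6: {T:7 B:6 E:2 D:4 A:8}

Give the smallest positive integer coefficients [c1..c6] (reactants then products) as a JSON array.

T: 4·1+3·0+2·6+2·0+2·6 = 28 | 4·7 = 28
B: 4·0+3·0+2·2+2·3+2·7 = 24 | 4·6 = 24
E: 4·0+3·0+2·1+2·2+2·1 = 8 | 4·2 = 8
D: 4·0+3·2+2·0+2·5+2·0 = 16 | 4·4 = 16
A: 4·0+3·6+2·0+2·5+2·2 = 32 | 4·8 = 32
gcd(4,3,2,2,2,4) = 1

Coefficients: [4, 3, 2, 2, 2, 4]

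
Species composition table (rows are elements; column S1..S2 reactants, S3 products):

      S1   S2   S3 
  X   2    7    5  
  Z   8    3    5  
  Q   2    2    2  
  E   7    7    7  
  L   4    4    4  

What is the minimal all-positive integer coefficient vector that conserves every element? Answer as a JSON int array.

X: 2·2+3·7 = 25 | 5·5 = 25
Z: 2·8+3·3 = 25 | 5·5 = 25
Q: 2·2+3·2 = 10 | 5·2 = 10
E: 2·7+3·7 = 35 | 5·7 = 35
L: 2·4+3·4 = 20 | 5·4 = 20
gcd(2,3,5) = 1

Coefficients: [2, 3, 5]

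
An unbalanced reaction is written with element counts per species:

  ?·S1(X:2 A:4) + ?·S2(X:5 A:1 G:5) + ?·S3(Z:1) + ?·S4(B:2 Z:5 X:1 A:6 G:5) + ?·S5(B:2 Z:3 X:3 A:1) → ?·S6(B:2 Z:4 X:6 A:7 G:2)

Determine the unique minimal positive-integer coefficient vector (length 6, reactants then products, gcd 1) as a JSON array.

Coefficients: [6, 1, 3, 1, 4, 5]

B: 6·0+1·0+3·0+1·2+4·2 = 10 | 5·2 = 10
Z: 6·0+1·0+3·1+1·5+4·3 = 20 | 5·4 = 20
X: 6·2+1·5+3·0+1·1+4·3 = 30 | 5·6 = 30
A: 6·4+1·1+3·0+1·6+4·1 = 35 | 5·7 = 35
G: 6·0+1·5+3·0+1·5+4·0 = 10 | 5·2 = 10
gcd(6,1,3,1,4,5) = 1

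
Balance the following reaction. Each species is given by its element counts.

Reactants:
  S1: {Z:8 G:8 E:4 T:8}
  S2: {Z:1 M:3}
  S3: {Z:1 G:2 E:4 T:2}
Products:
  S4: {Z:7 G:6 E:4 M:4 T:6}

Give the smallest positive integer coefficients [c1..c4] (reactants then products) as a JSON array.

Coefficients: [2, 4, 1, 3]

Z: 2·8+4·1+1·1 = 21 | 3·7 = 21
G: 2·8+4·0+1·2 = 18 | 3·6 = 18
E: 2·4+4·0+1·4 = 12 | 3·4 = 12
M: 2·0+4·3+1·0 = 12 | 3·4 = 12
T: 2·8+4·0+1·2 = 18 | 3·6 = 18
gcd(2,4,1,3) = 1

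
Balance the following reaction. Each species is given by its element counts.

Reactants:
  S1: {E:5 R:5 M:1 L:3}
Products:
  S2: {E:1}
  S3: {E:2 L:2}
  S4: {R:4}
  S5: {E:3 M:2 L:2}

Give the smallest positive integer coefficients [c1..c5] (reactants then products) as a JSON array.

E: 4·5 = 20 | 6·1+4·2+5·0+2·3 = 20
R: 4·5 = 20 | 6·0+4·0+5·4+2·0 = 20
M: 4·1 = 4 | 6·0+4·0+5·0+2·2 = 4
L: 4·3 = 12 | 6·0+4·2+5·0+2·2 = 12
gcd(4,6,4,5,2) = 1

Coefficients: [4, 6, 4, 5, 2]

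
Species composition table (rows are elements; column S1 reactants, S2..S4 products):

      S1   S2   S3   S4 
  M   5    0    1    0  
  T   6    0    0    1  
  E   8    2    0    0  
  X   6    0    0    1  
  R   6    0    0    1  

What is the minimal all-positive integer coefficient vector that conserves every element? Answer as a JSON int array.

M: 1·5 = 5 | 4·0+5·1+6·0 = 5
T: 1·6 = 6 | 4·0+5·0+6·1 = 6
E: 1·8 = 8 | 4·2+5·0+6·0 = 8
X: 1·6 = 6 | 4·0+5·0+6·1 = 6
R: 1·6 = 6 | 4·0+5·0+6·1 = 6
gcd(1,4,5,6) = 1

Coefficients: [1, 4, 5, 6]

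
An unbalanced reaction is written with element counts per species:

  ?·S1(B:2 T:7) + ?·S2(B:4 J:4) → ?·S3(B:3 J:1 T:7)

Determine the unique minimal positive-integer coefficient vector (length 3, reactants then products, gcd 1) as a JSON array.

Coefficients: [4, 1, 4]

B: 4·2+1·4 = 12 | 4·3 = 12
J: 4·0+1·4 = 4 | 4·1 = 4
T: 4·7+1·0 = 28 | 4·7 = 28
gcd(4,1,4) = 1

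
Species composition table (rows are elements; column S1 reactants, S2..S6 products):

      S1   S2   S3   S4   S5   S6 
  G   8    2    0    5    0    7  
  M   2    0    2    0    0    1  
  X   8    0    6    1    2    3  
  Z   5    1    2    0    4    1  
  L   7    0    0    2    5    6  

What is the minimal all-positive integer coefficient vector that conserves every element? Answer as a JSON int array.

G: 5·8 = 40 | 3·2+4·0+4·5+3·0+2·7 = 40
M: 5·2 = 10 | 3·0+4·2+4·0+3·0+2·1 = 10
X: 5·8 = 40 | 3·0+4·6+4·1+3·2+2·3 = 40
Z: 5·5 = 25 | 3·1+4·2+4·0+3·4+2·1 = 25
L: 5·7 = 35 | 3·0+4·0+4·2+3·5+2·6 = 35
gcd(5,3,4,4,3,2) = 1

Coefficients: [5, 3, 4, 4, 3, 2]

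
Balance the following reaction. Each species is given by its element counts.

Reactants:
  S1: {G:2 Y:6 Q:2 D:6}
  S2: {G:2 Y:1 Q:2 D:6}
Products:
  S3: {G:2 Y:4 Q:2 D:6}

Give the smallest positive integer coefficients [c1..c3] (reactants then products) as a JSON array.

G: 3·2+2·2 = 10 | 5·2 = 10
Y: 3·6+2·1 = 20 | 5·4 = 20
Q: 3·2+2·2 = 10 | 5·2 = 10
D: 3·6+2·6 = 30 | 5·6 = 30
gcd(3,2,5) = 1

Coefficients: [3, 2, 5]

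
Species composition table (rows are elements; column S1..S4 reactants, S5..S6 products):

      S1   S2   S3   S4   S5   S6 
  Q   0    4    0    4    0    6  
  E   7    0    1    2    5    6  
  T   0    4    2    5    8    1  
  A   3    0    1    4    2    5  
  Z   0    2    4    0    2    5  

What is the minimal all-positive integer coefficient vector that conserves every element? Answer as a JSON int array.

Coefficients: [5, 4, 5, 2, 4, 4]

Q: 5·0+4·4+5·0+2·4 = 24 | 4·0+4·6 = 24
E: 5·7+4·0+5·1+2·2 = 44 | 4·5+4·6 = 44
T: 5·0+4·4+5·2+2·5 = 36 | 4·8+4·1 = 36
A: 5·3+4·0+5·1+2·4 = 28 | 4·2+4·5 = 28
Z: 5·0+4·2+5·4+2·0 = 28 | 4·2+4·5 = 28
gcd(5,4,5,2,4,4) = 1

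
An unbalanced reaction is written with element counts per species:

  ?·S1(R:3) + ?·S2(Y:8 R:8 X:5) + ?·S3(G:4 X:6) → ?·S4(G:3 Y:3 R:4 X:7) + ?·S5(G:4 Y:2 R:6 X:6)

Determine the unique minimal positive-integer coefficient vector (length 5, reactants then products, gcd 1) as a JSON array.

Coefficients: [4, 2, 5, 4, 2]

G: 4·0+2·0+5·4 = 20 | 4·3+2·4 = 20
Y: 4·0+2·8+5·0 = 16 | 4·3+2·2 = 16
R: 4·3+2·8+5·0 = 28 | 4·4+2·6 = 28
X: 4·0+2·5+5·6 = 40 | 4·7+2·6 = 40
gcd(4,2,5,4,2) = 1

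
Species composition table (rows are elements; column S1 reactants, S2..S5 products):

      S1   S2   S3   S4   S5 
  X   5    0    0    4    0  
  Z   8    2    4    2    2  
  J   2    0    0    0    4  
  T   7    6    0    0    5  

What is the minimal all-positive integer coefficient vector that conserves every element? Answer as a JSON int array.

Coefficients: [4, 3, 3, 5, 2]

X: 4·5 = 20 | 3·0+3·0+5·4+2·0 = 20
Z: 4·8 = 32 | 3·2+3·4+5·2+2·2 = 32
J: 4·2 = 8 | 3·0+3·0+5·0+2·4 = 8
T: 4·7 = 28 | 3·6+3·0+5·0+2·5 = 28
gcd(4,3,3,5,2) = 1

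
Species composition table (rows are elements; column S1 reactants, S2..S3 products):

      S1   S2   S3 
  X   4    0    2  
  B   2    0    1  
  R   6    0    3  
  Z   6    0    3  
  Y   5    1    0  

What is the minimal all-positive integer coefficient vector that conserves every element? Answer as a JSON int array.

Coefficients: [1, 5, 2]

X: 1·4 = 4 | 5·0+2·2 = 4
B: 1·2 = 2 | 5·0+2·1 = 2
R: 1·6 = 6 | 5·0+2·3 = 6
Z: 1·6 = 6 | 5·0+2·3 = 6
Y: 1·5 = 5 | 5·1+2·0 = 5
gcd(1,5,2) = 1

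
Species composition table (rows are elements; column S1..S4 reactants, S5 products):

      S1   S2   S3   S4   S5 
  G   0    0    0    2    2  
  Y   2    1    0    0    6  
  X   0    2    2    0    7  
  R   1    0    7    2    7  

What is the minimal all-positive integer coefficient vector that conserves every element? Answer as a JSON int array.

Coefficients: [3, 6, 1, 2, 2]

G: 3·0+6·0+1·0+2·2 = 4 | 2·2 = 4
Y: 3·2+6·1+1·0+2·0 = 12 | 2·6 = 12
X: 3·0+6·2+1·2+2·0 = 14 | 2·7 = 14
R: 3·1+6·0+1·7+2·2 = 14 | 2·7 = 14
gcd(3,6,1,2,2) = 1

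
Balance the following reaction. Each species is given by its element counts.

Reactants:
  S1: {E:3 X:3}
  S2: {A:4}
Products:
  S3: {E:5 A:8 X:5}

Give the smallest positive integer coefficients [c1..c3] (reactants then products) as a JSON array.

Coefficients: [5, 6, 3]

E: 5·3+6·0 = 15 | 3·5 = 15
A: 5·0+6·4 = 24 | 3·8 = 24
X: 5·3+6·0 = 15 | 3·5 = 15
gcd(5,6,3) = 1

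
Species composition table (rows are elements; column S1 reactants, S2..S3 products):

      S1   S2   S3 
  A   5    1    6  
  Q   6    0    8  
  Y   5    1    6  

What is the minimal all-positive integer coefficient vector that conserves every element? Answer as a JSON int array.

Coefficients: [4, 2, 3]

A: 4·5 = 20 | 2·1+3·6 = 20
Q: 4·6 = 24 | 2·0+3·8 = 24
Y: 4·5 = 20 | 2·1+3·6 = 20
gcd(4,2,3) = 1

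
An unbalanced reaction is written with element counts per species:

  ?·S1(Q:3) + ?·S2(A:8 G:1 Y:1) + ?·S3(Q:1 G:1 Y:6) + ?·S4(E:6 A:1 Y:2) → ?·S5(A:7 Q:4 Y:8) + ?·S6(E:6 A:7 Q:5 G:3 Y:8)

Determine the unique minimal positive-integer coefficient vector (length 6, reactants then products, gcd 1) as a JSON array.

Coefficients: [6, 4, 5, 3, 2, 3]

E: 6·0+4·0+5·0+3·6 = 18 | 2·0+3·6 = 18
A: 6·0+4·8+5·0+3·1 = 35 | 2·7+3·7 = 35
Q: 6·3+4·0+5·1+3·0 = 23 | 2·4+3·5 = 23
G: 6·0+4·1+5·1+3·0 = 9 | 2·0+3·3 = 9
Y: 6·0+4·1+5·6+3·2 = 40 | 2·8+3·8 = 40
gcd(6,4,5,3,2,3) = 1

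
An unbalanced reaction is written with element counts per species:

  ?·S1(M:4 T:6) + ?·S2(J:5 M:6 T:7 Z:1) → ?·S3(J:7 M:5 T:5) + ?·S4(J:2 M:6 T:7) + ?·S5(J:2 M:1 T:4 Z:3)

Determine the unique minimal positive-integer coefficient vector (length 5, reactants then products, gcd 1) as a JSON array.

J: 3·0+6·5 = 30 | 2·7+6·2+2·2 = 30
M: 3·4+6·6 = 48 | 2·5+6·6+2·1 = 48
T: 3·6+6·7 = 60 | 2·5+6·7+2·4 = 60
Z: 3·0+6·1 = 6 | 2·0+6·0+2·3 = 6
gcd(3,6,2,6,2) = 1

Coefficients: [3, 6, 2, 6, 2]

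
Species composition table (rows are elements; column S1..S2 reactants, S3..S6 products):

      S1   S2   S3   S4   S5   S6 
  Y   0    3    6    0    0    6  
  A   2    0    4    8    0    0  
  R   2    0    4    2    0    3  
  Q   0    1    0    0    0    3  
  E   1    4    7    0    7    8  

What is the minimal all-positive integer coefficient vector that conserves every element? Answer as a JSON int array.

Y: 6·0+6·3 = 18 | 1·6+1·0+1·0+2·6 = 18
A: 6·2+6·0 = 12 | 1·4+1·8+1·0+2·0 = 12
R: 6·2+6·0 = 12 | 1·4+1·2+1·0+2·3 = 12
Q: 6·0+6·1 = 6 | 1·0+1·0+1·0+2·3 = 6
E: 6·1+6·4 = 30 | 1·7+1·0+1·7+2·8 = 30
gcd(6,6,1,1,1,2) = 1

Coefficients: [6, 6, 1, 1, 1, 2]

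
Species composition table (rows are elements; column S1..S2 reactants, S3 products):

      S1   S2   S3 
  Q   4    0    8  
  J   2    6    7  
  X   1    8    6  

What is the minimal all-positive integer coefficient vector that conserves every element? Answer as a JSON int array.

Coefficients: [4, 1, 2]

Q: 4·4+1·0 = 16 | 2·8 = 16
J: 4·2+1·6 = 14 | 2·7 = 14
X: 4·1+1·8 = 12 | 2·6 = 12
gcd(4,1,2) = 1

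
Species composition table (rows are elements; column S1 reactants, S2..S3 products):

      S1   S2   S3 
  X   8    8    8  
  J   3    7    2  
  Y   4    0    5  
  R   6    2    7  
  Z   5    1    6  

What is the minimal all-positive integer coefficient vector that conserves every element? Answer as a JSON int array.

Coefficients: [5, 1, 4]

X: 5·8 = 40 | 1·8+4·8 = 40
J: 5·3 = 15 | 1·7+4·2 = 15
Y: 5·4 = 20 | 1·0+4·5 = 20
R: 5·6 = 30 | 1·2+4·7 = 30
Z: 5·5 = 25 | 1·1+4·6 = 25
gcd(5,1,4) = 1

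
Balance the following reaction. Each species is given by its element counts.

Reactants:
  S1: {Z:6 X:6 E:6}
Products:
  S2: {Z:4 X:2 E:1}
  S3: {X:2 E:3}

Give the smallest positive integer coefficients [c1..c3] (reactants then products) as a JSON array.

Coefficients: [2, 3, 3]

Z: 2·6 = 12 | 3·4+3·0 = 12
X: 2·6 = 12 | 3·2+3·2 = 12
E: 2·6 = 12 | 3·1+3·3 = 12
gcd(2,3,3) = 1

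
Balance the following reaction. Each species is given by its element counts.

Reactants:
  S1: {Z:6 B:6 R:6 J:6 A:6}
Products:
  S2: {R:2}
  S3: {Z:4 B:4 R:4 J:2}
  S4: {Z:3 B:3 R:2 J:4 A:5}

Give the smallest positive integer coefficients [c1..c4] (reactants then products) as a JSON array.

Coefficients: [5, 3, 3, 6]

Z: 5·6 = 30 | 3·0+3·4+6·3 = 30
B: 5·6 = 30 | 3·0+3·4+6·3 = 30
R: 5·6 = 30 | 3·2+3·4+6·2 = 30
J: 5·6 = 30 | 3·0+3·2+6·4 = 30
A: 5·6 = 30 | 3·0+3·0+6·5 = 30
gcd(5,3,3,6) = 1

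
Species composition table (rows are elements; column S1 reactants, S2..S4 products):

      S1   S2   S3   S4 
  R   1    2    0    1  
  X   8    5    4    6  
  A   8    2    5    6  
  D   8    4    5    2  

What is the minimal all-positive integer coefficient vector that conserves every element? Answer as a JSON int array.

R: 5·1 = 5 | 2·2+6·0+1·1 = 5
X: 5·8 = 40 | 2·5+6·4+1·6 = 40
A: 5·8 = 40 | 2·2+6·5+1·6 = 40
D: 5·8 = 40 | 2·4+6·5+1·2 = 40
gcd(5,2,6,1) = 1

Coefficients: [5, 2, 6, 1]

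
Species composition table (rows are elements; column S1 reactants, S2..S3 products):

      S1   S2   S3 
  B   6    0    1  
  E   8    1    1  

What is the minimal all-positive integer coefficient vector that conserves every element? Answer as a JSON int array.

Coefficients: [1, 2, 6]

B: 1·6 = 6 | 2·0+6·1 = 6
E: 1·8 = 8 | 2·1+6·1 = 8
gcd(1,2,6) = 1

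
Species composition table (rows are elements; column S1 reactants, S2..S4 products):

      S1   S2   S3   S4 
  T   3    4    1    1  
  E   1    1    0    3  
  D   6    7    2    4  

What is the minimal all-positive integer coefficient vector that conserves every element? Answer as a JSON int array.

Coefficients: [5, 2, 6, 1]

T: 5·3 = 15 | 2·4+6·1+1·1 = 15
E: 5·1 = 5 | 2·1+6·0+1·3 = 5
D: 5·6 = 30 | 2·7+6·2+1·4 = 30
gcd(5,2,6,1) = 1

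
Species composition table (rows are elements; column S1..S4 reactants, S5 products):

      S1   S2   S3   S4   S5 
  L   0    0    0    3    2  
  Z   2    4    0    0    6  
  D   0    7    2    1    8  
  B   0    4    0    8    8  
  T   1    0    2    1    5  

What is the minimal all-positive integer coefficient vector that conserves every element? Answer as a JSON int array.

Coefficients: [5, 2, 4, 2, 3]

L: 5·0+2·0+4·0+2·3 = 6 | 3·2 = 6
Z: 5·2+2·4+4·0+2·0 = 18 | 3·6 = 18
D: 5·0+2·7+4·2+2·1 = 24 | 3·8 = 24
B: 5·0+2·4+4·0+2·8 = 24 | 3·8 = 24
T: 5·1+2·0+4·2+2·1 = 15 | 3·5 = 15
gcd(5,2,4,2,3) = 1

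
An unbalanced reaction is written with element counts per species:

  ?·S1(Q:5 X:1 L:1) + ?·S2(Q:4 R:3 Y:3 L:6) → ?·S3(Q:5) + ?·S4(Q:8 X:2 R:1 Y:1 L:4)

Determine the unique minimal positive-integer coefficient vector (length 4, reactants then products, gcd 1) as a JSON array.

Q: 6·5+1·4 = 34 | 2·5+3·8 = 34
X: 6·1+1·0 = 6 | 2·0+3·2 = 6
R: 6·0+1·3 = 3 | 2·0+3·1 = 3
Y: 6·0+1·3 = 3 | 2·0+3·1 = 3
L: 6·1+1·6 = 12 | 2·0+3·4 = 12
gcd(6,1,2,3) = 1

Coefficients: [6, 1, 2, 3]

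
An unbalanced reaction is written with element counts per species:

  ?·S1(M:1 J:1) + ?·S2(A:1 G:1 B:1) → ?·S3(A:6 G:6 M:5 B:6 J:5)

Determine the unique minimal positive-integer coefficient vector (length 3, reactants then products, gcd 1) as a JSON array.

Coefficients: [5, 6, 1]

A: 5·0+6·1 = 6 | 1·6 = 6
G: 5·0+6·1 = 6 | 1·6 = 6
M: 5·1+6·0 = 5 | 1·5 = 5
B: 5·0+6·1 = 6 | 1·6 = 6
J: 5·1+6·0 = 5 | 1·5 = 5
gcd(5,6,1) = 1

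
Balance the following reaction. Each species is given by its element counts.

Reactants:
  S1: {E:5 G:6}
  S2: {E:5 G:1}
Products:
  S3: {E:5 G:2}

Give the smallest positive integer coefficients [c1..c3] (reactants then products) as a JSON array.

E: 1·5+4·5 = 25 | 5·5 = 25
G: 1·6+4·1 = 10 | 5·2 = 10
gcd(1,4,5) = 1

Coefficients: [1, 4, 5]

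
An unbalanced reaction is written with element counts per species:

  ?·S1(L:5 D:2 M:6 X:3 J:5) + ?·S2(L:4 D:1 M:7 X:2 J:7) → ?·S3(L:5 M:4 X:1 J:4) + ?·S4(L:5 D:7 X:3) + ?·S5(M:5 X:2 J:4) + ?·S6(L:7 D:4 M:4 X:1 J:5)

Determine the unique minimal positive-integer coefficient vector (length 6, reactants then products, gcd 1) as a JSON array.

L: 4·5+3·4 = 32 | 4·5+1·5+5·0+1·7 = 32
D: 4·2+3·1 = 11 | 4·0+1·7+5·0+1·4 = 11
M: 4·6+3·7 = 45 | 4·4+1·0+5·5+1·4 = 45
X: 4·3+3·2 = 18 | 4·1+1·3+5·2+1·1 = 18
J: 4·5+3·7 = 41 | 4·4+1·0+5·4+1·5 = 41
gcd(4,3,4,1,5,1) = 1

Coefficients: [4, 3, 4, 1, 5, 1]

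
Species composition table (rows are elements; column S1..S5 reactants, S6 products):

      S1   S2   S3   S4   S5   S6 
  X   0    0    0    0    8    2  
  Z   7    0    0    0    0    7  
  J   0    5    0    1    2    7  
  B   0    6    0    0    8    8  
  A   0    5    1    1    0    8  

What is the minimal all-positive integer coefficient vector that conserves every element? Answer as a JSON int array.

X: 4·0+4·0+6·0+6·0+1·8 = 8 | 4·2 = 8
Z: 4·7+4·0+6·0+6·0+1·0 = 28 | 4·7 = 28
J: 4·0+4·5+6·0+6·1+1·2 = 28 | 4·7 = 28
B: 4·0+4·6+6·0+6·0+1·8 = 32 | 4·8 = 32
A: 4·0+4·5+6·1+6·1+1·0 = 32 | 4·8 = 32
gcd(4,4,6,6,1,4) = 1

Coefficients: [4, 4, 6, 6, 1, 4]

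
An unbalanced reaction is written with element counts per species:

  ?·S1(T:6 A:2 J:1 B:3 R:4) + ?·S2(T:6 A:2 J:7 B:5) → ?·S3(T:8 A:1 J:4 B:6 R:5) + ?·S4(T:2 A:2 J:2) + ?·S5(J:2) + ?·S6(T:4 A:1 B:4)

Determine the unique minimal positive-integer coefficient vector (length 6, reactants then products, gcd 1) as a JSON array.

Coefficients: [5, 5, 4, 6, 6, 4]

T: 5·6+5·6 = 60 | 4·8+6·2+6·0+4·4 = 60
A: 5·2+5·2 = 20 | 4·1+6·2+6·0+4·1 = 20
J: 5·1+5·7 = 40 | 4·4+6·2+6·2+4·0 = 40
B: 5·3+5·5 = 40 | 4·6+6·0+6·0+4·4 = 40
R: 5·4+5·0 = 20 | 4·5+6·0+6·0+4·0 = 20
gcd(5,5,4,6,6,4) = 1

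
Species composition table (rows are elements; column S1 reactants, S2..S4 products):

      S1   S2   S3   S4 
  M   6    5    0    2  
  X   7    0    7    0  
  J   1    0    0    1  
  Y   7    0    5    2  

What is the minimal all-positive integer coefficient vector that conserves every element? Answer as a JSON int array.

M: 5·6 = 30 | 4·5+5·0+5·2 = 30
X: 5·7 = 35 | 4·0+5·7+5·0 = 35
J: 5·1 = 5 | 4·0+5·0+5·1 = 5
Y: 5·7 = 35 | 4·0+5·5+5·2 = 35
gcd(5,4,5,5) = 1

Coefficients: [5, 4, 5, 5]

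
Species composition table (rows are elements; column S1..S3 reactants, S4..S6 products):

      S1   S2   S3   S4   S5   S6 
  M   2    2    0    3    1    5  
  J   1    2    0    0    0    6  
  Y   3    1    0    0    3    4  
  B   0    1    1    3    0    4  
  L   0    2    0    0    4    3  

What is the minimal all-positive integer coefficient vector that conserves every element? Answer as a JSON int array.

M: 2·2+5·2+6·0 = 14 | 1·3+1·1+2·5 = 14
J: 2·1+5·2+6·0 = 12 | 1·0+1·0+2·6 = 12
Y: 2·3+5·1+6·0 = 11 | 1·0+1·3+2·4 = 11
B: 2·0+5·1+6·1 = 11 | 1·3+1·0+2·4 = 11
L: 2·0+5·2+6·0 = 10 | 1·0+1·4+2·3 = 10
gcd(2,5,6,1,1,2) = 1

Coefficients: [2, 5, 6, 1, 1, 2]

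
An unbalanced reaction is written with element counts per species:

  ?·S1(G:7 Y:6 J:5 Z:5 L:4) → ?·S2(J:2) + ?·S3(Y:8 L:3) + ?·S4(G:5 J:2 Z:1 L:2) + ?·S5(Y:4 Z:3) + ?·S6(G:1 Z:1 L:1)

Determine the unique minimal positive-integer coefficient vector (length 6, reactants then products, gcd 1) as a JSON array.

Coefficients: [4, 5, 1, 5, 4, 3]

G: 4·7 = 28 | 5·0+1·0+5·5+4·0+3·1 = 28
Y: 4·6 = 24 | 5·0+1·8+5·0+4·4+3·0 = 24
J: 4·5 = 20 | 5·2+1·0+5·2+4·0+3·0 = 20
Z: 4·5 = 20 | 5·0+1·0+5·1+4·3+3·1 = 20
L: 4·4 = 16 | 5·0+1·3+5·2+4·0+3·1 = 16
gcd(4,5,1,5,4,3) = 1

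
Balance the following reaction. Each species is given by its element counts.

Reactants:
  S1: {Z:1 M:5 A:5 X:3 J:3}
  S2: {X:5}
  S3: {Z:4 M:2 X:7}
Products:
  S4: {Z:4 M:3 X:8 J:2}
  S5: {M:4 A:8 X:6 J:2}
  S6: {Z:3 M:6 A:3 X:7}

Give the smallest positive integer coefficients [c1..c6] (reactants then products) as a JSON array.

Coefficients: [6, 4, 6, 6, 3, 2]

Z: 6·1+4·0+6·4 = 30 | 6·4+3·0+2·3 = 30
M: 6·5+4·0+6·2 = 42 | 6·3+3·4+2·6 = 42
A: 6·5+4·0+6·0 = 30 | 6·0+3·8+2·3 = 30
X: 6·3+4·5+6·7 = 80 | 6·8+3·6+2·7 = 80
J: 6·3+4·0+6·0 = 18 | 6·2+3·2+2·0 = 18
gcd(6,4,6,6,3,2) = 1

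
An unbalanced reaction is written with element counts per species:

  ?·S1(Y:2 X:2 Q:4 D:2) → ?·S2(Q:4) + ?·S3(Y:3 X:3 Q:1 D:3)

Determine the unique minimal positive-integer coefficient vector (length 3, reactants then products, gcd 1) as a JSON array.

Y: 6·2 = 12 | 5·0+4·3 = 12
X: 6·2 = 12 | 5·0+4·3 = 12
Q: 6·4 = 24 | 5·4+4·1 = 24
D: 6·2 = 12 | 5·0+4·3 = 12
gcd(6,5,4) = 1

Coefficients: [6, 5, 4]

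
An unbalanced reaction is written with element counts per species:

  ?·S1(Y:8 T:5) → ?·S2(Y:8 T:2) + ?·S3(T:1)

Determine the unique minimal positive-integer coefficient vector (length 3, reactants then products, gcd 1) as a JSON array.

Y: 1·8 = 8 | 1·8+3·0 = 8
T: 1·5 = 5 | 1·2+3·1 = 5
gcd(1,1,3) = 1

Coefficients: [1, 1, 3]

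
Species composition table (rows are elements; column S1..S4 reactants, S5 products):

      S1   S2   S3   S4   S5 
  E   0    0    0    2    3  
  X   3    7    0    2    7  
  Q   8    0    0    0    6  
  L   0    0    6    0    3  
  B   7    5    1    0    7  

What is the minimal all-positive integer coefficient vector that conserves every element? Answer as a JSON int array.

Coefficients: [3, 1, 2, 6, 4]

E: 3·0+1·0+2·0+6·2 = 12 | 4·3 = 12
X: 3·3+1·7+2·0+6·2 = 28 | 4·7 = 28
Q: 3·8+1·0+2·0+6·0 = 24 | 4·6 = 24
L: 3·0+1·0+2·6+6·0 = 12 | 4·3 = 12
B: 3·7+1·5+2·1+6·0 = 28 | 4·7 = 28
gcd(3,1,2,6,4) = 1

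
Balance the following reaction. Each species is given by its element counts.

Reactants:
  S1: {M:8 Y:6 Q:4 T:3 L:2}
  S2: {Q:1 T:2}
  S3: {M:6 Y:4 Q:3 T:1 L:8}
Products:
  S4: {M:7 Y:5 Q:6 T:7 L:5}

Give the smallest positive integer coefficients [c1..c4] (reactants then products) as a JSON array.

M: 1·8+5·0+1·6 = 14 | 2·7 = 14
Y: 1·6+5·0+1·4 = 10 | 2·5 = 10
Q: 1·4+5·1+1·3 = 12 | 2·6 = 12
T: 1·3+5·2+1·1 = 14 | 2·7 = 14
L: 1·2+5·0+1·8 = 10 | 2·5 = 10
gcd(1,5,1,2) = 1

Coefficients: [1, 5, 1, 2]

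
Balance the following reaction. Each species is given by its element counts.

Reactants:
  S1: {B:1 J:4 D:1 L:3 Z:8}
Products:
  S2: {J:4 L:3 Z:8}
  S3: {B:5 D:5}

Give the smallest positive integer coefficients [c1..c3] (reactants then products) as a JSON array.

B: 5·1 = 5 | 5·0+1·5 = 5
J: 5·4 = 20 | 5·4+1·0 = 20
D: 5·1 = 5 | 5·0+1·5 = 5
L: 5·3 = 15 | 5·3+1·0 = 15
Z: 5·8 = 40 | 5·8+1·0 = 40
gcd(5,5,1) = 1

Coefficients: [5, 5, 1]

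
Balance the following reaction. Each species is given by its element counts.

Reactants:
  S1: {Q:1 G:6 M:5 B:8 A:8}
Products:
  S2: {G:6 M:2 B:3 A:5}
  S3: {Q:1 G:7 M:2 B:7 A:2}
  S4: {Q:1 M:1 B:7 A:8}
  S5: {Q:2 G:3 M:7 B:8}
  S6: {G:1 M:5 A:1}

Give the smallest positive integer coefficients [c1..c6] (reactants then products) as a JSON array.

Coefficients: [6, 4, 1, 3, 1, 2]

Q: 6·1 = 6 | 4·0+1·1+3·1+1·2+2·0 = 6
G: 6·6 = 36 | 4·6+1·7+3·0+1·3+2·1 = 36
M: 6·5 = 30 | 4·2+1·2+3·1+1·7+2·5 = 30
B: 6·8 = 48 | 4·3+1·7+3·7+1·8+2·0 = 48
A: 6·8 = 48 | 4·5+1·2+3·8+1·0+2·1 = 48
gcd(6,4,1,3,1,2) = 1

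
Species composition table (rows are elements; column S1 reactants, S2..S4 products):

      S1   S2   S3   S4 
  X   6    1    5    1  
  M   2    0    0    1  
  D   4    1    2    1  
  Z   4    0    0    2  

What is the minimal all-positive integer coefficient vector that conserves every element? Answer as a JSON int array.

X: 3·6 = 18 | 2·1+2·5+6·1 = 18
M: 3·2 = 6 | 2·0+2·0+6·1 = 6
D: 3·4 = 12 | 2·1+2·2+6·1 = 12
Z: 3·4 = 12 | 2·0+2·0+6·2 = 12
gcd(3,2,2,6) = 1

Coefficients: [3, 2, 2, 6]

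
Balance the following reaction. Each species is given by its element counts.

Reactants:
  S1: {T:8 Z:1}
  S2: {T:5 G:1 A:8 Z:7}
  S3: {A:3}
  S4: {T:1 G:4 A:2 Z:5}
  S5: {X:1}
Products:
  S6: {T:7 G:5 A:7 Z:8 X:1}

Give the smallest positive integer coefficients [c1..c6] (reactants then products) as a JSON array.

Coefficients: [3, 1, 5, 6, 5, 5]

T: 3·8+1·5+5·0+6·1+5·0 = 35 | 5·7 = 35
G: 3·0+1·1+5·0+6·4+5·0 = 25 | 5·5 = 25
A: 3·0+1·8+5·3+6·2+5·0 = 35 | 5·7 = 35
Z: 3·1+1·7+5·0+6·5+5·0 = 40 | 5·8 = 40
X: 3·0+1·0+5·0+6·0+5·1 = 5 | 5·1 = 5
gcd(3,1,5,6,5,5) = 1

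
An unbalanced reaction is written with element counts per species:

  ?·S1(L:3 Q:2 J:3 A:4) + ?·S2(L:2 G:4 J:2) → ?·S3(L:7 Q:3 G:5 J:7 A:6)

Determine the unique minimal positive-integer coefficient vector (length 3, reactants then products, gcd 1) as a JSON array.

Coefficients: [6, 5, 4]

L: 6·3+5·2 = 28 | 4·7 = 28
Q: 6·2+5·0 = 12 | 4·3 = 12
G: 6·0+5·4 = 20 | 4·5 = 20
J: 6·3+5·2 = 28 | 4·7 = 28
A: 6·4+5·0 = 24 | 4·6 = 24
gcd(6,5,4) = 1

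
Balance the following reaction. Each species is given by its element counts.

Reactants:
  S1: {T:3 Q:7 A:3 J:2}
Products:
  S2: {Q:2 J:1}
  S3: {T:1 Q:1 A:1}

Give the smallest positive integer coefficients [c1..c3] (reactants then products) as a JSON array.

T: 1·3 = 3 | 2·0+3·1 = 3
Q: 1·7 = 7 | 2·2+3·1 = 7
A: 1·3 = 3 | 2·0+3·1 = 3
J: 1·2 = 2 | 2·1+3·0 = 2
gcd(1,2,3) = 1

Coefficients: [1, 2, 3]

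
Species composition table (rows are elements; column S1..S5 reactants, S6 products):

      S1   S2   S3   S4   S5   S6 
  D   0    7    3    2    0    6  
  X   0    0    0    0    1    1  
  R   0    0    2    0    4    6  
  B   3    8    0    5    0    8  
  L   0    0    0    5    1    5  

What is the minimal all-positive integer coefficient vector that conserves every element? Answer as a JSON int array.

Coefficients: [4, 1, 5, 4, 5, 5]

D: 4·0+1·7+5·3+4·2+5·0 = 30 | 5·6 = 30
X: 4·0+1·0+5·0+4·0+5·1 = 5 | 5·1 = 5
R: 4·0+1·0+5·2+4·0+5·4 = 30 | 5·6 = 30
B: 4·3+1·8+5·0+4·5+5·0 = 40 | 5·8 = 40
L: 4·0+1·0+5·0+4·5+5·1 = 25 | 5·5 = 25
gcd(4,1,5,4,5,5) = 1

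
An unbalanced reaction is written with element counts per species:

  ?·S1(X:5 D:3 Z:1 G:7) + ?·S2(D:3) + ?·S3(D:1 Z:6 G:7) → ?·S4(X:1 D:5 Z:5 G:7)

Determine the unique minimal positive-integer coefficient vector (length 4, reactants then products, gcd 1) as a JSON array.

X: 1·5+6·0+4·0 = 5 | 5·1 = 5
D: 1·3+6·3+4·1 = 25 | 5·5 = 25
Z: 1·1+6·0+4·6 = 25 | 5·5 = 25
G: 1·7+6·0+4·7 = 35 | 5·7 = 35
gcd(1,6,4,5) = 1

Coefficients: [1, 6, 4, 5]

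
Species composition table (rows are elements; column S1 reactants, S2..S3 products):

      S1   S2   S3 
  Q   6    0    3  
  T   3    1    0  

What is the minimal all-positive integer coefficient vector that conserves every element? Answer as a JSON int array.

Coefficients: [1, 3, 2]

Q: 1·6 = 6 | 3·0+2·3 = 6
T: 1·3 = 3 | 3·1+2·0 = 3
gcd(1,3,2) = 1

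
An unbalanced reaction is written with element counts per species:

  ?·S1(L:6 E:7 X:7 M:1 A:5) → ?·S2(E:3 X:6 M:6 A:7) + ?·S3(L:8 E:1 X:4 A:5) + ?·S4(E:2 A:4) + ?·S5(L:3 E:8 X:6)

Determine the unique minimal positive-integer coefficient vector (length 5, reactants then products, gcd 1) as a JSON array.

L: 6·6 = 36 | 1·0+3·8+2·0+4·3 = 36
E: 6·7 = 42 | 1·3+3·1+2·2+4·8 = 42
X: 6·7 = 42 | 1·6+3·4+2·0+4·6 = 42
M: 6·1 = 6 | 1·6+3·0+2·0+4·0 = 6
A: 6·5 = 30 | 1·7+3·5+2·4+4·0 = 30
gcd(6,1,3,2,4) = 1

Coefficients: [6, 1, 3, 2, 4]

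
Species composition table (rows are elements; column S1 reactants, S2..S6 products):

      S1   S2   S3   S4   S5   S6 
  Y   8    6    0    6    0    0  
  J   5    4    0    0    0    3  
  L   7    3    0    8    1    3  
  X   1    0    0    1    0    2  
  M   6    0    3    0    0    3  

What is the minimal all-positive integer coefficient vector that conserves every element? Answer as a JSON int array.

Y: 3·8 = 24 | 3·6+5·0+1·6+1·0+1·0 = 24
J: 3·5 = 15 | 3·4+5·0+1·0+1·0+1·3 = 15
L: 3·7 = 21 | 3·3+5·0+1·8+1·1+1·3 = 21
X: 3·1 = 3 | 3·0+5·0+1·1+1·0+1·2 = 3
M: 3·6 = 18 | 3·0+5·3+1·0+1·0+1·3 = 18
gcd(3,3,5,1,1,1) = 1

Coefficients: [3, 3, 5, 1, 1, 1]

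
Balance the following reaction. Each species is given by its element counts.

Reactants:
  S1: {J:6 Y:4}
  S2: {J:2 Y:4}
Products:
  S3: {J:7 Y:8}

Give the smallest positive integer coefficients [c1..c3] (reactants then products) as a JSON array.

J: 3·6+5·2 = 28 | 4·7 = 28
Y: 3·4+5·4 = 32 | 4·8 = 32
gcd(3,5,4) = 1

Coefficients: [3, 5, 4]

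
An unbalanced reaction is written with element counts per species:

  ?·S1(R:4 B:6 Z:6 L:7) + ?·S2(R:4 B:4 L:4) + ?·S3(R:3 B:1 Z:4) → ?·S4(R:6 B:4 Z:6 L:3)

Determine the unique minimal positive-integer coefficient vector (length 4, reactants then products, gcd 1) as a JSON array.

R: 1·4+2·4+6·3 = 30 | 5·6 = 30
B: 1·6+2·4+6·1 = 20 | 5·4 = 20
Z: 1·6+2·0+6·4 = 30 | 5·6 = 30
L: 1·7+2·4+6·0 = 15 | 5·3 = 15
gcd(1,2,6,5) = 1

Coefficients: [1, 2, 6, 5]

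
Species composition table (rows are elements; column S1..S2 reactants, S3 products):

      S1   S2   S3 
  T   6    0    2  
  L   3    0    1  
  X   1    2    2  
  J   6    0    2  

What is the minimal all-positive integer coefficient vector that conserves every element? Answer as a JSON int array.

Coefficients: [2, 5, 6]

T: 2·6+5·0 = 12 | 6·2 = 12
L: 2·3+5·0 = 6 | 6·1 = 6
X: 2·1+5·2 = 12 | 6·2 = 12
J: 2·6+5·0 = 12 | 6·2 = 12
gcd(2,5,6) = 1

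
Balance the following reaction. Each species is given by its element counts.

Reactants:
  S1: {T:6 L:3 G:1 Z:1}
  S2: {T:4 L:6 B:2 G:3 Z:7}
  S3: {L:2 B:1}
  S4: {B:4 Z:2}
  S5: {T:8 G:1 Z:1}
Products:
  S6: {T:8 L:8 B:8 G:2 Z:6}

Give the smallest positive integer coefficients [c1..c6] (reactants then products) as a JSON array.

T: 2·6+1·4+6·0+4·0+1·8 = 24 | 3·8 = 24
L: 2·3+1·6+6·2+4·0+1·0 = 24 | 3·8 = 24
B: 2·0+1·2+6·1+4·4+1·0 = 24 | 3·8 = 24
G: 2·1+1·3+6·0+4·0+1·1 = 6 | 3·2 = 6
Z: 2·1+1·7+6·0+4·2+1·1 = 18 | 3·6 = 18
gcd(2,1,6,4,1,3) = 1

Coefficients: [2, 1, 6, 4, 1, 3]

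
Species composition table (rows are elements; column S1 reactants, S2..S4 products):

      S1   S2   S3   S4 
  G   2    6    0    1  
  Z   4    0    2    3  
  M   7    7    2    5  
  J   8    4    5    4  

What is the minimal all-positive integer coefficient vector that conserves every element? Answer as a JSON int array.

G: 5·2 = 10 | 1·6+4·0+4·1 = 10
Z: 5·4 = 20 | 1·0+4·2+4·3 = 20
M: 5·7 = 35 | 1·7+4·2+4·5 = 35
J: 5·8 = 40 | 1·4+4·5+4·4 = 40
gcd(5,1,4,4) = 1

Coefficients: [5, 1, 4, 4]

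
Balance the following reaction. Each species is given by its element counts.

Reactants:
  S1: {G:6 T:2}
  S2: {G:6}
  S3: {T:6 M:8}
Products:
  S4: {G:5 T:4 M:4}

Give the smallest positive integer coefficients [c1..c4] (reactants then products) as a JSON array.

Coefficients: [3, 2, 3, 6]

G: 3·6+2·6+3·0 = 30 | 6·5 = 30
T: 3·2+2·0+3·6 = 24 | 6·4 = 24
M: 3·0+2·0+3·8 = 24 | 6·4 = 24
gcd(3,2,3,6) = 1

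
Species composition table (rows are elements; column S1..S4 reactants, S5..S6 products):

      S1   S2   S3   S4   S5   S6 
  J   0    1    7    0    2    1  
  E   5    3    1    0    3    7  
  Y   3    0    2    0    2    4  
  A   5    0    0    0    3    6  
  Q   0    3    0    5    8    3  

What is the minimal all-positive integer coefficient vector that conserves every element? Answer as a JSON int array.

Coefficients: [6, 1, 1, 5, 2, 4]

J: 6·0+1·1+1·7+5·0 = 8 | 2·2+4·1 = 8
E: 6·5+1·3+1·1+5·0 = 34 | 2·3+4·7 = 34
Y: 6·3+1·0+1·2+5·0 = 20 | 2·2+4·4 = 20
A: 6·5+1·0+1·0+5·0 = 30 | 2·3+4·6 = 30
Q: 6·0+1·3+1·0+5·5 = 28 | 2·8+4·3 = 28
gcd(6,1,1,5,2,4) = 1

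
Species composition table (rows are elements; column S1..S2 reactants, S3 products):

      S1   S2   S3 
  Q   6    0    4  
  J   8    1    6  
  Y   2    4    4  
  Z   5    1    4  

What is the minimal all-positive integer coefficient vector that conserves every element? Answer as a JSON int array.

Q: 2·6+2·0 = 12 | 3·4 = 12
J: 2·8+2·1 = 18 | 3·6 = 18
Y: 2·2+2·4 = 12 | 3·4 = 12
Z: 2·5+2·1 = 12 | 3·4 = 12
gcd(2,2,3) = 1

Coefficients: [2, 2, 3]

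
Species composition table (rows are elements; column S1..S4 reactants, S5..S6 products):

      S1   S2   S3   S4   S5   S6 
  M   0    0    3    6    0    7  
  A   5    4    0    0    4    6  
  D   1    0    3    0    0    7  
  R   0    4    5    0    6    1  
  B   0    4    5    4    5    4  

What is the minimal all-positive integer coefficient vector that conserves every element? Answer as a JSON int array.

M: 6·0+2·0+5·3+1·6 = 21 | 5·0+3·7 = 21
A: 6·5+2·4+5·0+1·0 = 38 | 5·4+3·6 = 38
D: 6·1+2·0+5·3+1·0 = 21 | 5·0+3·7 = 21
R: 6·0+2·4+5·5+1·0 = 33 | 5·6+3·1 = 33
B: 6·0+2·4+5·5+1·4 = 37 | 5·5+3·4 = 37
gcd(6,2,5,1,5,3) = 1

Coefficients: [6, 2, 5, 1, 5, 3]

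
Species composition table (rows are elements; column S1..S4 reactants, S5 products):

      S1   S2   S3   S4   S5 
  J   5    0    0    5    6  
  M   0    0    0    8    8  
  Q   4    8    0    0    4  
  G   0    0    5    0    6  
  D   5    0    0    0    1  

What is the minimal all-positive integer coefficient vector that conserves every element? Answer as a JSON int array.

J: 1·5+2·0+6·0+5·5 = 30 | 5·6 = 30
M: 1·0+2·0+6·0+5·8 = 40 | 5·8 = 40
Q: 1·4+2·8+6·0+5·0 = 20 | 5·4 = 20
G: 1·0+2·0+6·5+5·0 = 30 | 5·6 = 30
D: 1·5+2·0+6·0+5·0 = 5 | 5·1 = 5
gcd(1,2,6,5,5) = 1

Coefficients: [1, 2, 6, 5, 5]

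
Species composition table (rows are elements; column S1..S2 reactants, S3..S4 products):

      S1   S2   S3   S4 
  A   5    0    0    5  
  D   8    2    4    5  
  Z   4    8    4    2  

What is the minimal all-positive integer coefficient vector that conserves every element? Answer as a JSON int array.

A: 6·5+1·0 = 30 | 5·0+6·5 = 30
D: 6·8+1·2 = 50 | 5·4+6·5 = 50
Z: 6·4+1·8 = 32 | 5·4+6·2 = 32
gcd(6,1,5,6) = 1

Coefficients: [6, 1, 5, 6]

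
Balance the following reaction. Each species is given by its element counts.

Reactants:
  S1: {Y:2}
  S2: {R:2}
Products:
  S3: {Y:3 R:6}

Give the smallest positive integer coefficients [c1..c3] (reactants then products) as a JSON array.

Y: 3·2+6·0 = 6 | 2·3 = 6
R: 3·0+6·2 = 12 | 2·6 = 12
gcd(3,6,2) = 1

Coefficients: [3, 6, 2]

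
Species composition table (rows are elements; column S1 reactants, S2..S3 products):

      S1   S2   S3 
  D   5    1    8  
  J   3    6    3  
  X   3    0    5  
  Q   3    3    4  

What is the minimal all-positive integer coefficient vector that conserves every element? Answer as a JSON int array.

D: 5·5 = 25 | 1·1+3·8 = 25
J: 5·3 = 15 | 1·6+3·3 = 15
X: 5·3 = 15 | 1·0+3·5 = 15
Q: 5·3 = 15 | 1·3+3·4 = 15
gcd(5,1,3) = 1

Coefficients: [5, 1, 3]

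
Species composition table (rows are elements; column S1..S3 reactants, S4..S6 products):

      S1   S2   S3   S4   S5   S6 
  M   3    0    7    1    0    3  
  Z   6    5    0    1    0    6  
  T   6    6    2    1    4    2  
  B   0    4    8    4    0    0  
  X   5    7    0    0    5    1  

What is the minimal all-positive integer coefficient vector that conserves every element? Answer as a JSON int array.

Coefficients: [3, 2, 1, 4, 5, 4]

M: 3·3+2·0+1·7 = 16 | 4·1+5·0+4·3 = 16
Z: 3·6+2·5+1·0 = 28 | 4·1+5·0+4·6 = 28
T: 3·6+2·6+1·2 = 32 | 4·1+5·4+4·2 = 32
B: 3·0+2·4+1·8 = 16 | 4·4+5·0+4·0 = 16
X: 3·5+2·7+1·0 = 29 | 4·0+5·5+4·1 = 29
gcd(3,2,1,4,5,4) = 1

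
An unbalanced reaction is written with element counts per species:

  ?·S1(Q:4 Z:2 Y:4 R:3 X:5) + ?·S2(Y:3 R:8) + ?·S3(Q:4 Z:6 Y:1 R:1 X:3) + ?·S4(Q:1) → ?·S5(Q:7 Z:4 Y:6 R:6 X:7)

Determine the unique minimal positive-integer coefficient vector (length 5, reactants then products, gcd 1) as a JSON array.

Coefficients: [5, 1, 1, 4, 4]

Q: 5·4+1·0+1·4+4·1 = 28 | 4·7 = 28
Z: 5·2+1·0+1·6+4·0 = 16 | 4·4 = 16
Y: 5·4+1·3+1·1+4·0 = 24 | 4·6 = 24
R: 5·3+1·8+1·1+4·0 = 24 | 4·6 = 24
X: 5·5+1·0+1·3+4·0 = 28 | 4·7 = 28
gcd(5,1,1,4,4) = 1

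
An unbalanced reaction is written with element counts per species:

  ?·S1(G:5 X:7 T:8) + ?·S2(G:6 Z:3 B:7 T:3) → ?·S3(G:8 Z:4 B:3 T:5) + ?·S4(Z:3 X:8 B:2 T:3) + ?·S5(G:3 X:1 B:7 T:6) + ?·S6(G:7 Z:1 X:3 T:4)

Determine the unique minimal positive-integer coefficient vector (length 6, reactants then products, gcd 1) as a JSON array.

Coefficients: [5, 5, 1, 2, 4, 5]

G: 5·5+5·6 = 55 | 1·8+2·0+4·3+5·7 = 55
Z: 5·0+5·3 = 15 | 1·4+2·3+4·0+5·1 = 15
X: 5·7+5·0 = 35 | 1·0+2·8+4·1+5·3 = 35
B: 5·0+5·7 = 35 | 1·3+2·2+4·7+5·0 = 35
T: 5·8+5·3 = 55 | 1·5+2·3+4·6+5·4 = 55
gcd(5,5,1,2,4,5) = 1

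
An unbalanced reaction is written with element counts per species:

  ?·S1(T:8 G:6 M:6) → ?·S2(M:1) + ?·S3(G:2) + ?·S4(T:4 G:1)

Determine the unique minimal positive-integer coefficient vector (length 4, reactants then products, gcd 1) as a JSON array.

Coefficients: [1, 6, 2, 2]

T: 1·8 = 8 | 6·0+2·0+2·4 = 8
G: 1·6 = 6 | 6·0+2·2+2·1 = 6
M: 1·6 = 6 | 6·1+2·0+2·0 = 6
gcd(1,6,2,2) = 1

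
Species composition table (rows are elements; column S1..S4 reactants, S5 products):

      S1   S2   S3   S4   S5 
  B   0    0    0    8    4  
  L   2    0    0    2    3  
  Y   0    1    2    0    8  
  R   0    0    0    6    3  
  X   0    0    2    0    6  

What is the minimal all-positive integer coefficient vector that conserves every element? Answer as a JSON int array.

B: 2·0+4·0+6·0+1·8 = 8 | 2·4 = 8
L: 2·2+4·0+6·0+1·2 = 6 | 2·3 = 6
Y: 2·0+4·1+6·2+1·0 = 16 | 2·8 = 16
R: 2·0+4·0+6·0+1·6 = 6 | 2·3 = 6
X: 2·0+4·0+6·2+1·0 = 12 | 2·6 = 12
gcd(2,4,6,1,2) = 1

Coefficients: [2, 4, 6, 1, 2]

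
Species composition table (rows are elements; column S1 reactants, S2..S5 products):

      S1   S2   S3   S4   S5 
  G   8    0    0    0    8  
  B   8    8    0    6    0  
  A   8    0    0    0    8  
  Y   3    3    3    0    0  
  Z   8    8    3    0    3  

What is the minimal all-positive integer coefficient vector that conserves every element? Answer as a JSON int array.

Coefficients: [5, 2, 3, 4, 5]

G: 5·8 = 40 | 2·0+3·0+4·0+5·8 = 40
B: 5·8 = 40 | 2·8+3·0+4·6+5·0 = 40
A: 5·8 = 40 | 2·0+3·0+4·0+5·8 = 40
Y: 5·3 = 15 | 2·3+3·3+4·0+5·0 = 15
Z: 5·8 = 40 | 2·8+3·3+4·0+5·3 = 40
gcd(5,2,3,4,5) = 1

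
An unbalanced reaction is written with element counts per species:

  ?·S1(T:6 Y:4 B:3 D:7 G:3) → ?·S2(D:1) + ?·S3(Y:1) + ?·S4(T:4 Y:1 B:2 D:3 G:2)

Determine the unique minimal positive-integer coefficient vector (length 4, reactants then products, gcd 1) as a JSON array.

T: 2·6 = 12 | 5·0+5·0+3·4 = 12
Y: 2·4 = 8 | 5·0+5·1+3·1 = 8
B: 2·3 = 6 | 5·0+5·0+3·2 = 6
D: 2·7 = 14 | 5·1+5·0+3·3 = 14
G: 2·3 = 6 | 5·0+5·0+3·2 = 6
gcd(2,5,5,3) = 1

Coefficients: [2, 5, 5, 3]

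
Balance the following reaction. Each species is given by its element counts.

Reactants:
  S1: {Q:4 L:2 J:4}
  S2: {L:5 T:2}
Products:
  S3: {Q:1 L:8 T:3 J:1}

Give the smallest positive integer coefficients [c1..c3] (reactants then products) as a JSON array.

Coefficients: [1, 6, 4]

Q: 1·4+6·0 = 4 | 4·1 = 4
L: 1·2+6·5 = 32 | 4·8 = 32
T: 1·0+6·2 = 12 | 4·3 = 12
J: 1·4+6·0 = 4 | 4·1 = 4
gcd(1,6,4) = 1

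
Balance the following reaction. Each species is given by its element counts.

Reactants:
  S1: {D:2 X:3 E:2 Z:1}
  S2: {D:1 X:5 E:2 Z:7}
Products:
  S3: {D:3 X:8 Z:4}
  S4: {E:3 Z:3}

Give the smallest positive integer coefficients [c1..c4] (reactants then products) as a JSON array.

D: 3·2+3·1 = 9 | 3·3+4·0 = 9
X: 3·3+3·5 = 24 | 3·8+4·0 = 24
E: 3·2+3·2 = 12 | 3·0+4·3 = 12
Z: 3·1+3·7 = 24 | 3·4+4·3 = 24
gcd(3,3,3,4) = 1

Coefficients: [3, 3, 3, 4]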